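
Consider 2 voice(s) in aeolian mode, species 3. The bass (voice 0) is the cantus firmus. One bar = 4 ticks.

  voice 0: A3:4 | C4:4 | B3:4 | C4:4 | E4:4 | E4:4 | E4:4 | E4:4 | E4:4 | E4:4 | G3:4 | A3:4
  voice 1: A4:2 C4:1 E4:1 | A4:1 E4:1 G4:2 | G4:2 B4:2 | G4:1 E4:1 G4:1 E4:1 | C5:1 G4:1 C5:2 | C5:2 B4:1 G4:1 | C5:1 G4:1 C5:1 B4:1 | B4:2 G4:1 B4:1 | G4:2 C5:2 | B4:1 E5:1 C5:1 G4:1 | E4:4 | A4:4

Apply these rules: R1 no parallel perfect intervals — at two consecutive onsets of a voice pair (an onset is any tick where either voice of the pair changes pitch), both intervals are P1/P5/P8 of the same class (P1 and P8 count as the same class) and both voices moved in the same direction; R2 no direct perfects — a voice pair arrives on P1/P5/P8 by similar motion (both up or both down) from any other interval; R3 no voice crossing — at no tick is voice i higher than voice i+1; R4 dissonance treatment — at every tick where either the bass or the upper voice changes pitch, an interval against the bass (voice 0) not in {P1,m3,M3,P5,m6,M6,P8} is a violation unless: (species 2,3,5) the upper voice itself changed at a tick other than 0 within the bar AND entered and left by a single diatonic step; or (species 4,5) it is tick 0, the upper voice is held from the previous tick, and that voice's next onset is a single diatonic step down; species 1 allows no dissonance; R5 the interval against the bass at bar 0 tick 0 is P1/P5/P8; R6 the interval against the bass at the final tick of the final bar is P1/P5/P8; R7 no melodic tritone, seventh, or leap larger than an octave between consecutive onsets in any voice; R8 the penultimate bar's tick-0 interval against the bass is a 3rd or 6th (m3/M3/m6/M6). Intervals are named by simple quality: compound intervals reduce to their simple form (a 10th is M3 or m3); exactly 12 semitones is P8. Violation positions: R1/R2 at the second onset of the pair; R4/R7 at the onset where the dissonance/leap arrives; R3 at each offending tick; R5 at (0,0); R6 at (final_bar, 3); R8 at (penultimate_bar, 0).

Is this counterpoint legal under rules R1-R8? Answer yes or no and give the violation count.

bar 0: v0=A3 v1=A4 (P8)
bar 1: v0=C4 v1=A4 (M6)
bar 2: v0=B3 v1=G4 (m6)
bar 3: v0=C4 v1=G4 (P5)
bar 4: v0=E4 v1=C5 (m6)
bar 5: v0=E4 v1=C5 (m6)
bar 6: v0=E4 v1=C5 (m6)
bar 7: v0=E4 v1=B4 (P5)
bar 8: v0=E4 v1=G4 (m3)
bar 9: v0=E4 v1=B4 (P5)
bar 10: v0=G3 v1=E4 (M6)
bar 11: v0=A3 v1=A4 (P8)
  R2 @ bar11.0: G3/E4 M6 -> A3/A4 P8 similar

No (1 violations)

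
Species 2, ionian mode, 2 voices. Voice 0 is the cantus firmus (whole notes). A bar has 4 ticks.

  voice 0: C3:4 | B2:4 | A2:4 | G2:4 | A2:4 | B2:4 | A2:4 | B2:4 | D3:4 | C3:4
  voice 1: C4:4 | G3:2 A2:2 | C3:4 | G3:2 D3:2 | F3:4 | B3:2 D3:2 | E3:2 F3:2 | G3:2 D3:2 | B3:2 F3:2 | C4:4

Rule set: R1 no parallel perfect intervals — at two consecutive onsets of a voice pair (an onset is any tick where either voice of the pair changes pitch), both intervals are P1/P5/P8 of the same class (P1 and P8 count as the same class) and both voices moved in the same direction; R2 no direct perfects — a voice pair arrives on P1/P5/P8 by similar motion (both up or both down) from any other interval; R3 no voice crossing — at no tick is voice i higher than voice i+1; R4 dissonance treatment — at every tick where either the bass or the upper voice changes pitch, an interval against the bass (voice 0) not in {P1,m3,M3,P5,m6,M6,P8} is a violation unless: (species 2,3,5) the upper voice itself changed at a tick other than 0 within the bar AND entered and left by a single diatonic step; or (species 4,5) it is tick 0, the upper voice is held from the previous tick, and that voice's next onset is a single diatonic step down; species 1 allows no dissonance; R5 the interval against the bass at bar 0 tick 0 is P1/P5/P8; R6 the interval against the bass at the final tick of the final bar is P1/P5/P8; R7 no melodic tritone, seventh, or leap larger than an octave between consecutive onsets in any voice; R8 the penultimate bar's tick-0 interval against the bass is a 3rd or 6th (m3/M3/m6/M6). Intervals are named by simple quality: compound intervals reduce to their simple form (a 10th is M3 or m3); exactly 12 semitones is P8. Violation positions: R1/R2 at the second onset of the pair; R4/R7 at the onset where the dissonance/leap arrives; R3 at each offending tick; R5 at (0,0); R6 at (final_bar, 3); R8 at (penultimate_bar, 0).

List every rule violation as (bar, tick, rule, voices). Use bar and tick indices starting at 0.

(1, 2, R3, (0, 1))
(1, 2, R4, (0, 1))
(1, 2, R7, (1,))
(1, 3, R3, (0, 1))
(5, 0, R2, (0, 1))
(5, 0, R7, (1,))
(8, 2, R7, (1,))

bar 0: v0=C3 v1=C4 downbeat P8
bar 1: v0=B2 v1=G3 downbeat m6
bar 2: v0=A2 v1=C3 downbeat m3
bar 3: v0=G2 v1=G3 downbeat P8
bar 4: v0=A2 v1=F3 downbeat m6
bar 5: v0=B2 v1=B3 downbeat P8
bar 6: v0=A2 v1=E3 downbeat P5
bar 7: v0=B2 v1=G3 downbeat m6
bar 8: v0=D3 v1=B3 downbeat M6
bar 9: v0=C3 v1=C4 downbeat P8
  -> R3 @ bar 1 tick 2 v(0, 1): B2 above A2
  -> R4 @ bar 1 tick 2 v(0, 1): B2/A2 M2 untreated
  -> R7 @ bar 1 tick 2 v(1,): G3->A2 leap 10st
  -> R3 @ bar 1 tick 3 v(0, 1): B2 above A2
  -> R2 @ bar 5 tick 0 v(0, 1): A2/F3 m6 -> B2/B3 P8 similar
  -> R7 @ bar 5 tick 0 v(1,): F3->B3 leap 6st
  -> R7 @ bar 8 tick 2 v(1,): B3->F3 leap 6st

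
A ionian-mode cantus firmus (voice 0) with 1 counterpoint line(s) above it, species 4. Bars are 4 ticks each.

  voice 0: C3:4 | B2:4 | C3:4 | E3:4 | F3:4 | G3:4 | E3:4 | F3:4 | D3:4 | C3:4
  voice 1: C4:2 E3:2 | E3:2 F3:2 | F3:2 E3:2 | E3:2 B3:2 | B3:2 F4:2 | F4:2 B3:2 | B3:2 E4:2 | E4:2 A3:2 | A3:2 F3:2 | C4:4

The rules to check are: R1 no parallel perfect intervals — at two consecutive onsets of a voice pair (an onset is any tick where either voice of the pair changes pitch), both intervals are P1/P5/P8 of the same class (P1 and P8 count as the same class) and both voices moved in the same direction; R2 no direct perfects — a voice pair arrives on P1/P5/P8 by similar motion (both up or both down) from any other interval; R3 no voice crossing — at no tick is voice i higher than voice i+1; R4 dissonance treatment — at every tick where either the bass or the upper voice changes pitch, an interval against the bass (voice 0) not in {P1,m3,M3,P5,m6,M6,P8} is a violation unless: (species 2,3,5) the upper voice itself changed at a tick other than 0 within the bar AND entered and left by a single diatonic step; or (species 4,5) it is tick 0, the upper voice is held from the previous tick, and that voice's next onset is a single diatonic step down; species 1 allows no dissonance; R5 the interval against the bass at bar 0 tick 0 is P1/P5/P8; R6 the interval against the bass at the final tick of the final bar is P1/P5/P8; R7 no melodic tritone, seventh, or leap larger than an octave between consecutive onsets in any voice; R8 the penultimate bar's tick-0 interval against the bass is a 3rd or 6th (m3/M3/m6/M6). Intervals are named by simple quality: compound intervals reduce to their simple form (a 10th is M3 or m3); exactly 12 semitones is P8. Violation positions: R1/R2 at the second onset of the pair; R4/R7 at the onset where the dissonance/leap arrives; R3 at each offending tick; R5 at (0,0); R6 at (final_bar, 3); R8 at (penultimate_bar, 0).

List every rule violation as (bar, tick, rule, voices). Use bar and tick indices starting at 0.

bar 0: v0=C3 v1=C4 downbeat P8
bar 1: v0=B2 v1=E3 downbeat P4
bar 2: v0=C3 v1=F3 downbeat P4
bar 3: v0=E3 v1=E3 downbeat P1
bar 4: v0=F3 v1=B3 downbeat TT
bar 5: v0=G3 v1=F4 downbeat m7
bar 6: v0=E3 v1=B3 downbeat P5
bar 7: v0=F3 v1=E4 downbeat M7
bar 8: v0=D3 v1=A3 downbeat P5
bar 9: v0=C3 v1=C4 downbeat P8
  -> R4 @ bar 1 tick 0 v(0, 1): B2/E3 P4 untreated
  -> R4 @ bar 1 tick 2 v(0, 1): B2/F3 TT untreated
  -> R4 @ bar 4 tick 0 v(0, 1): F3/B3 TT untreated
  -> R7 @ bar 4 tick 2 v(1,): B3->F4 leap 6st
  -> R4 @ bar 5 tick 0 v(0, 1): G3/F4 m7 untreated
  -> R7 @ bar 5 tick 2 v(1,): F4->B3 leap 6st
  -> R4 @ bar 7 tick 0 v(0, 1): F3/E4 M7 untreated
  -> R8 @ bar 8 tick 0 v(0, 1): penult P5 not 3rd/6th

(1, 0, R4, (0, 1))
(1, 2, R4, (0, 1))
(4, 0, R4, (0, 1))
(4, 2, R7, (1,))
(5, 0, R4, (0, 1))
(5, 2, R7, (1,))
(7, 0, R4, (0, 1))
(8, 0, R8, (0, 1))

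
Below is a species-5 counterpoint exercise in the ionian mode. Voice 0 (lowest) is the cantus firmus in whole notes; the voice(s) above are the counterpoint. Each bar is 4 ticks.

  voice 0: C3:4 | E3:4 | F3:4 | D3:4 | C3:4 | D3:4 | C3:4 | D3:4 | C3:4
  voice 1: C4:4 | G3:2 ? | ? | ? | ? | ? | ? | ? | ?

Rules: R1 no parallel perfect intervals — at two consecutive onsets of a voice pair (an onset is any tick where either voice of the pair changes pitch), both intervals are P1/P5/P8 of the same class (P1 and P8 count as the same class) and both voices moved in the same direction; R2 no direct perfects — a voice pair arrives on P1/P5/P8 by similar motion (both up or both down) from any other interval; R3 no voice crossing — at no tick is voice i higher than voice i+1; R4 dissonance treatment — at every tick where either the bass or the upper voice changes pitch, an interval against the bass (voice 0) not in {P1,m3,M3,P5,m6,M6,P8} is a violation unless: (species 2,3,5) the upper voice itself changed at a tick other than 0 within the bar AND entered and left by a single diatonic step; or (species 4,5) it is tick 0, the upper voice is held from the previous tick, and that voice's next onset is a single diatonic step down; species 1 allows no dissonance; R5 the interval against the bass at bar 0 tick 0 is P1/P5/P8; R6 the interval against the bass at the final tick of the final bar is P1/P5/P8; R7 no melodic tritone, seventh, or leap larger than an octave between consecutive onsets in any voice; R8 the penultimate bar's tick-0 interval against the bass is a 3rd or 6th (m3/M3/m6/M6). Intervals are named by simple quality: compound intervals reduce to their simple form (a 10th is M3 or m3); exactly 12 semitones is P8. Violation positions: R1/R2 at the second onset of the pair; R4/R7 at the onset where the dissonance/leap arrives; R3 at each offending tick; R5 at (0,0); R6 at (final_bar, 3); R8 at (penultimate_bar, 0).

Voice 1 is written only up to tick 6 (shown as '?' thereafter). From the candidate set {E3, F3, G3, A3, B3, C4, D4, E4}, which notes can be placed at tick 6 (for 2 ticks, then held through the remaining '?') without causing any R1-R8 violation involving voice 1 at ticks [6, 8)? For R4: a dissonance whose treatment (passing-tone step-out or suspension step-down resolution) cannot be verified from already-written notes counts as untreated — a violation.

{B3, C4, E3, E4, G3}

E3: legal
F3: violates R4
G3: legal
A3: violates R4
B3: legal
C4: legal
D4: violates R4
E4: legal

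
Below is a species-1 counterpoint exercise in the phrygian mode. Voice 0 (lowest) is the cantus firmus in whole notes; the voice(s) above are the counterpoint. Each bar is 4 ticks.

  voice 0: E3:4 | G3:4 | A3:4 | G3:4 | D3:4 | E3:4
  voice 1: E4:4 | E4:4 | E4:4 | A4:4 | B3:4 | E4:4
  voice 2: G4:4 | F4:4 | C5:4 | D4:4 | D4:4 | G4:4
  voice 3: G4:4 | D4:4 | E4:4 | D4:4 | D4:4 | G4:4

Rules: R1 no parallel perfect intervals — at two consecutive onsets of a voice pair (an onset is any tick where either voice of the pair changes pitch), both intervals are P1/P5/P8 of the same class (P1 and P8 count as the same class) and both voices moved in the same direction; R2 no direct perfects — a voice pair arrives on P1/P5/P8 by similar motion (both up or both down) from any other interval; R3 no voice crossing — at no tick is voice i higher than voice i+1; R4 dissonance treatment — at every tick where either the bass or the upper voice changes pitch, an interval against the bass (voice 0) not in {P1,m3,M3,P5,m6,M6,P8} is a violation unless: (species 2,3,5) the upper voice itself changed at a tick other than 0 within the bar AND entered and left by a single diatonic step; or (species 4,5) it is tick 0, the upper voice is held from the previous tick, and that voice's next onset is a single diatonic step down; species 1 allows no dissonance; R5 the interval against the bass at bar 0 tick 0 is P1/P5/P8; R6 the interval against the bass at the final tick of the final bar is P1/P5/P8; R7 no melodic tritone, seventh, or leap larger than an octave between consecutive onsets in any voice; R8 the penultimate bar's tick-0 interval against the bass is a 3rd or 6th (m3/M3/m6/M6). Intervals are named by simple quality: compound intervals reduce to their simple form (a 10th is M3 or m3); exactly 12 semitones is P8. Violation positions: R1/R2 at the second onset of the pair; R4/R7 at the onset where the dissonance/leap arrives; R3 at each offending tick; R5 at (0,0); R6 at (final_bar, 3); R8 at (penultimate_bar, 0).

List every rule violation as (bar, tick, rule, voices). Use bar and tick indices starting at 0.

(0, 0, R5, (0, 2))
(0, 0, R5, (0, 3))
(1, 0, R3, (2, 3))
(1, 0, R4, (0, 2))
(1, 1, R3, (2, 3))
(1, 2, R3, (2, 3))
(1, 3, R3, (2, 3))
(2, 0, R1, (0, 3))
(2, 0, R3, (2, 3))
(2, 1, R3, (2, 3))
(2, 2, R3, (2, 3))
(2, 3, R3, (2, 3))
(3, 0, R1, (0, 3))
(3, 0, R2, (0, 2))
(3, 0, R2, (2, 3))
(3, 0, R3, (1, 2))
(3, 0, R4, (0, 1))
(3, 0, R7, (2,))
(3, 1, R3, (1, 2))
(3, 2, R3, (1, 2))
(3, 3, R3, (1, 2))
(4, 0, R7, (1,))
(4, 0, R8, (0, 2))
(4, 0, R8, (0, 3))
(5, 0, R1, (2, 3))
(5, 0, R2, (0, 1))
(5, 3, R6, (0, 2))
(5, 3, R6, (0, 3))

bar 0: v0=E3 v1=E4 v2=G4 v3=G4 downbeat m3
bar 1: v0=G3 v1=E4 v2=F4 v3=D4 downbeat P5
bar 2: v0=A3 v1=E4 v2=C5 v3=E4 downbeat P5
bar 3: v0=G3 v1=A4 v2=D4 v3=D4 downbeat P5
bar 4: v0=D3 v1=B3 v2=D4 v3=D4 downbeat P8
bar 5: v0=E3 v1=E4 v2=G4 v3=G4 downbeat m3
  -> R5 @ bar 0 tick 0 v(0, 2): opens on m3
  -> R5 @ bar 0 tick 0 v(0, 3): opens on m3
  -> R3 @ bar 1 tick 0 v(2, 3): F4 above D4
  -> R4 @ bar 1 tick 0 v(0, 2): G3/F4 m7 untreated
  -> R3 @ bar 1 tick 1 v(2, 3): F4 above D4
  -> R3 @ bar 1 tick 2 v(2, 3): F4 above D4
  -> R3 @ bar 1 tick 3 v(2, 3): F4 above D4
  -> R1 @ bar 2 tick 0 v(0, 3): G3/D4 P5 -> A3/E4 P5 similar
  -> R3 @ bar 2 tick 0 v(2, 3): C5 above E4
  -> R3 @ bar 2 tick 1 v(2, 3): C5 above E4
  -> R3 @ bar 2 tick 2 v(2, 3): C5 above E4
  -> R3 @ bar 2 tick 3 v(2, 3): C5 above E4
  -> R1 @ bar 3 tick 0 v(0, 3): A3/E4 P5 -> G3/D4 P5 similar
  -> R2 @ bar 3 tick 0 v(0, 2): A3/C5 m3 -> G3/D4 P5 similar
  -> R2 @ bar 3 tick 0 v(2, 3): C5/E4 m6 -> D4/D4 P1 similar
  -> R3 @ bar 3 tick 0 v(1, 2): A4 above D4
  -> R4 @ bar 3 tick 0 v(0, 1): G3/A4 M2 untreated
  -> R7 @ bar 3 tick 0 v(2,): C5->D4 leap 10st
  -> R3 @ bar 3 tick 1 v(1, 2): A4 above D4
  -> R3 @ bar 3 tick 2 v(1, 2): A4 above D4
  -> R3 @ bar 3 tick 3 v(1, 2): A4 above D4
  -> R7 @ bar 4 tick 0 v(1,): A4->B3 leap 10st
  -> R8 @ bar 4 tick 0 v(0, 2): penult P8 not 3rd/6th
  -> R8 @ bar 4 tick 0 v(0, 3): penult P8 not 3rd/6th
  -> R1 @ bar 5 tick 0 v(2, 3): D4/D4 P1 -> G4/G4 P1 similar
  -> R2 @ bar 5 tick 0 v(0, 1): D3/B3 M6 -> E3/E4 P8 similar
  -> R6 @ bar 5 tick 3 v(0, 2): closes on m3
  -> R6 @ bar 5 tick 3 v(0, 3): closes on m3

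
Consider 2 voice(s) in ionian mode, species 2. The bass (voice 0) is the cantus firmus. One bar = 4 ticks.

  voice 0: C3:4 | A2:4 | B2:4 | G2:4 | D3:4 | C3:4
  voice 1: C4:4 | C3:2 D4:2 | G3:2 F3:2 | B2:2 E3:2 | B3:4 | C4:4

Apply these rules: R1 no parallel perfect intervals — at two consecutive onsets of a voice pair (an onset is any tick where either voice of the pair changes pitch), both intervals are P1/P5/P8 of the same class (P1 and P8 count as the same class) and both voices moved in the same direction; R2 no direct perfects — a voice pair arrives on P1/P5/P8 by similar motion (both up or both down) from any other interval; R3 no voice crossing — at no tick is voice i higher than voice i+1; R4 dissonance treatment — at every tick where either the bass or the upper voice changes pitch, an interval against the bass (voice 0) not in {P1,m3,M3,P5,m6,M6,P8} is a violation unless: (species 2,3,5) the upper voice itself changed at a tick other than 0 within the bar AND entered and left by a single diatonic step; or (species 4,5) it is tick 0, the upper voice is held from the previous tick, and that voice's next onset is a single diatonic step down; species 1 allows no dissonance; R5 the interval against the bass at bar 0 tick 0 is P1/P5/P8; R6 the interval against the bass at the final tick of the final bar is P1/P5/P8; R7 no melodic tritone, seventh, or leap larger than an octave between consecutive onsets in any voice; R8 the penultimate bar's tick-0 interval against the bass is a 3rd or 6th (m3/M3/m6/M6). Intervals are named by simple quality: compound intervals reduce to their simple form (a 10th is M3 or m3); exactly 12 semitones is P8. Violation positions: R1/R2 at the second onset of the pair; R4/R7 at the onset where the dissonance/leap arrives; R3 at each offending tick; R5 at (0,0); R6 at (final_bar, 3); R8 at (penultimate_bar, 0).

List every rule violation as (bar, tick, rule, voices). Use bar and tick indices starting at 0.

bar 0: v0=C3 v1=C4 downbeat P8
bar 1: v0=A2 v1=C3 downbeat m3
bar 2: v0=B2 v1=G3 downbeat m6
bar 3: v0=G2 v1=B2 downbeat M3
bar 4: v0=D3 v1=B3 downbeat M6
bar 5: v0=C3 v1=C4 downbeat P8
  -> R4 @ bar 1 tick 2 v(0, 1): A2/D4 P4 untreated
  -> R7 @ bar 1 tick 2 v(1,): C3->D4 leap 14st
  -> R4 @ bar 2 tick 2 v(0, 1): B2/F3 TT untreated
  -> R7 @ bar 3 tick 0 v(1,): F3->B2 leap 6st

(1, 2, R4, (0, 1))
(1, 2, R7, (1,))
(2, 2, R4, (0, 1))
(3, 0, R7, (1,))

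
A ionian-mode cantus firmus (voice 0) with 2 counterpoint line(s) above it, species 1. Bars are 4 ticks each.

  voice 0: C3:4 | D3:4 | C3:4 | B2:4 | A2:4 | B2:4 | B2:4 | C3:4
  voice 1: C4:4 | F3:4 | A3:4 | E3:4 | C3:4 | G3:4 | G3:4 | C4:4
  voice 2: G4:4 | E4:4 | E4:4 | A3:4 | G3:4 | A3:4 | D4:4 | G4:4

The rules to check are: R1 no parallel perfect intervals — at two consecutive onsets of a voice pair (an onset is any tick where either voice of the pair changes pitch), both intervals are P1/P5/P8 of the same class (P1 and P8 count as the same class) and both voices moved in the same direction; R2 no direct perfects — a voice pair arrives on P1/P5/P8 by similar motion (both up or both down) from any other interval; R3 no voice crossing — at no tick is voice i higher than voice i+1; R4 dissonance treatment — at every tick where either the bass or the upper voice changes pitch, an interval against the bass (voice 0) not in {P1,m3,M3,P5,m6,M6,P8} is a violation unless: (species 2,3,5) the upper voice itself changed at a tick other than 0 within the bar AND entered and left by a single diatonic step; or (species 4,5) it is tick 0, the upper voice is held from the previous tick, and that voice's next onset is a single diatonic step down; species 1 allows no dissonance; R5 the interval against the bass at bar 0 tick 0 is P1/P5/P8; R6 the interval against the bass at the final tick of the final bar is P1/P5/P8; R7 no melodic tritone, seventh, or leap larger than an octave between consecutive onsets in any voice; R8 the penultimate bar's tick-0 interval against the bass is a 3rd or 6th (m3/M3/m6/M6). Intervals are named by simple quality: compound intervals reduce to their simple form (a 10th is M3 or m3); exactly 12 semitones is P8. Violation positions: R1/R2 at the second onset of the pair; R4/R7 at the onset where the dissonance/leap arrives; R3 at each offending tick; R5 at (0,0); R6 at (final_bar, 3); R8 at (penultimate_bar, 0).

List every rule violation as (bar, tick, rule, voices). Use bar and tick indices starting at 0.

bar 0: v0=C3 v1=C4 v2=G4 downbeat P5
bar 1: v0=D3 v1=F3 v2=E4 downbeat M2
bar 2: v0=C3 v1=A3 v2=E4 downbeat M3
bar 3: v0=B2 v1=E3 v2=A3 downbeat m7
bar 4: v0=A2 v1=C3 v2=G3 downbeat m7
bar 5: v0=B2 v1=G3 v2=A3 downbeat m7
bar 6: v0=B2 v1=G3 v2=D4 downbeat m3
bar 7: v0=C3 v1=C4 v2=G4 downbeat P5
  -> R4 @ bar 1 tick 0 v(0, 2): D3/E4 M2 untreated
  -> R4 @ bar 3 tick 0 v(0, 1): B2/E3 P4 untreated
  -> R4 @ bar 3 tick 0 v(0, 2): B2/A3 m7 untreated
  -> R2 @ bar 4 tick 0 v(1, 2): E3/A3 P4 -> C3/G3 P5 similar
  -> R4 @ bar 4 tick 0 v(0, 2): A2/G3 m7 untreated
  -> R4 @ bar 5 tick 0 v(0, 2): B2/A3 m7 untreated
  -> R1 @ bar 7 tick 0 v(1, 2): G3/D4 P5 -> C4/G4 P5 similar
  -> R2 @ bar 7 tick 0 v(0, 1): B2/G3 m6 -> C3/C4 P8 similar
  -> R2 @ bar 7 tick 0 v(0, 2): B2/D4 m3 -> C3/G4 P5 similar

(1, 0, R4, (0, 2))
(3, 0, R4, (0, 1))
(3, 0, R4, (0, 2))
(4, 0, R2, (1, 2))
(4, 0, R4, (0, 2))
(5, 0, R4, (0, 2))
(7, 0, R1, (1, 2))
(7, 0, R2, (0, 1))
(7, 0, R2, (0, 2))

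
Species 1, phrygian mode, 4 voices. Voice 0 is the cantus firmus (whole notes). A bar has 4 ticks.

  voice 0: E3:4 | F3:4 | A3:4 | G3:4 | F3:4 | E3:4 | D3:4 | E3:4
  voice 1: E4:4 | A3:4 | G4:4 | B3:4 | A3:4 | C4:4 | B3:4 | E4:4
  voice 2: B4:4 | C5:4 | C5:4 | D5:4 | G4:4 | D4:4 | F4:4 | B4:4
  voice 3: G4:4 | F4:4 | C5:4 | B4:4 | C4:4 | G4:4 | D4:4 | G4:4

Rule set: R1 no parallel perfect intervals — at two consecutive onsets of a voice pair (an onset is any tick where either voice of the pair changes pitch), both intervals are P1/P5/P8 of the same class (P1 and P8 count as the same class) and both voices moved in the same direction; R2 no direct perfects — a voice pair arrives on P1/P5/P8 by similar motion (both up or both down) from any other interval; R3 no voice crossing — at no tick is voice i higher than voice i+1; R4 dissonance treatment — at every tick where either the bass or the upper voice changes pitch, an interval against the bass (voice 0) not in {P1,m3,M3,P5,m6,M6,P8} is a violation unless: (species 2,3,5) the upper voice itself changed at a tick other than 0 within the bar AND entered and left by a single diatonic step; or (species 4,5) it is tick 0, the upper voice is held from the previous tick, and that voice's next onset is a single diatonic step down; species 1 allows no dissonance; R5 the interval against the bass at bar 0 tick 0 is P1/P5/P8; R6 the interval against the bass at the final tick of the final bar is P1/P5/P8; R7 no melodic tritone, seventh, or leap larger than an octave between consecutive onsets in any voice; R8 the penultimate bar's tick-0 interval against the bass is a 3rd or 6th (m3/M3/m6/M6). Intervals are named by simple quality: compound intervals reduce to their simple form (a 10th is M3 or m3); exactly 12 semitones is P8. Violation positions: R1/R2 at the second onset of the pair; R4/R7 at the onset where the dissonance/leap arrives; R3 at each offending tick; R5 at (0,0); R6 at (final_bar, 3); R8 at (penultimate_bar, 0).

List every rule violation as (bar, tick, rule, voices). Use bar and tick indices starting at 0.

bar 0: v0=E3 v1=E4 v2=B4 v3=G4 downbeat m3
bar 1: v0=F3 v1=A3 v2=C5 v3=F4 downbeat P8
bar 2: v0=A3 v1=G4 v2=C5 v3=C5 downbeat m3
bar 3: v0=G3 v1=B3 v2=D5 v3=B4 downbeat M3
bar 4: v0=F3 v1=A3 v2=G4 v3=C4 downbeat P5
bar 5: v0=E3 v1=C4 v2=D4 v3=G4 downbeat m3
bar 6: v0=D3 v1=B3 v2=F4 v3=D4 downbeat P8
bar 7: v0=E3 v1=E4 v2=B4 v3=G4 downbeat m3
  -> R3 @ bar 0 tick 0 v(2, 3): B4 above G4
  -> R5 @ bar 0 tick 0 v(0, 3): opens on m3
  -> R3 @ bar 0 tick 1 v(2, 3): B4 above G4
  -> R3 @ bar 0 tick 2 v(2, 3): B4 above G4
  -> R3 @ bar 0 tick 3 v(2, 3): B4 above G4
  -> R1 @ bar 1 tick 0 v(0, 2): E3/B4 P5 -> F3/C5 P5 similar
  -> R3 @ bar 1 tick 0 v(2, 3): C5 above F4
  -> R3 @ bar 1 tick 1 v(2, 3): C5 above F4
  -> R3 @ bar 1 tick 2 v(2, 3): C5 above F4
  -> R3 @ bar 1 tick 3 v(2, 3): C5 above F4
  -> R4 @ bar 2 tick 0 v(0, 1): A3/G4 m7 untreated
  -> R7 @ bar 2 tick 0 v(1,): A3->G4 leap 10st
  -> R2 @ bar 3 tick 0 v(1, 3): G4/C5 P4 -> B3/B4 P8 similar
  -> R3 @ bar 3 tick 0 v(2, 3): D5 above B4
  -> R3 @ bar 3 tick 1 v(2, 3): D5 above B4
  -> R3 @ bar 3 tick 2 v(2, 3): D5 above B4
  -> R3 @ bar 3 tick 3 v(2, 3): D5 above B4
  -> R2 @ bar 4 tick 0 v(0, 3): G3/B4 M3 -> F3/C4 P5 similar
  -> R2 @ bar 4 tick 0 v(2, 3): D5/B4 m3 -> G4/C4 P5 similar
  -> R3 @ bar 4 tick 0 v(2, 3): G4 above C4
  -> R4 @ bar 4 tick 0 v(0, 2): F3/G4 M2 untreated
  -> R7 @ bar 4 tick 0 v(3,): B4->C4 leap 11st
  -> R3 @ bar 4 tick 1 v(2, 3): G4 above C4
  -> R3 @ bar 4 tick 2 v(2, 3): G4 above C4
  -> R3 @ bar 4 tick 3 v(2, 3): G4 above C4
  -> R2 @ bar 5 tick 0 v(1, 3): A3/C4 m3 -> C4/G4 P5 similar
  -> R4 @ bar 5 tick 0 v(0, 2): E3/D4 m7 untreated
  -> R2 @ bar 6 tick 0 v(0, 3): E3/G4 m3 -> D3/D4 P8 similar
  -> R3 @ bar 6 tick 0 v(2, 3): F4 above D4
  -> R8 @ bar 6 tick 0 v(0, 3): penult P8 not 3rd/6th
  -> R3 @ bar 6 tick 1 v(2, 3): F4 above D4
  -> R3 @ bar 6 tick 2 v(2, 3): F4 above D4
  -> R3 @ bar 6 tick 3 v(2, 3): F4 above D4
  -> R2 @ bar 7 tick 0 v(0, 1): D3/B3 M6 -> E3/E4 P8 similar
  -> R2 @ bar 7 tick 0 v(0, 2): D3/F4 m3 -> E3/B4 P5 similar
  -> R2 @ bar 7 tick 0 v(1, 2): B3/F4 TT -> E4/B4 P5 similar
  -> R3 @ bar 7 tick 0 v(2, 3): B4 above G4
  -> R7 @ bar 7 tick 0 v(2,): F4->B4 leap 6st
  -> R3 @ bar 7 tick 1 v(2, 3): B4 above G4
  -> R3 @ bar 7 tick 2 v(2, 3): B4 above G4
  -> R3 @ bar 7 tick 3 v(2, 3): B4 above G4
  -> R6 @ bar 7 tick 3 v(0, 3): closes on m3

(0, 0, R3, (2, 3))
(0, 0, R5, (0, 3))
(0, 1, R3, (2, 3))
(0, 2, R3, (2, 3))
(0, 3, R3, (2, 3))
(1, 0, R1, (0, 2))
(1, 0, R3, (2, 3))
(1, 1, R3, (2, 3))
(1, 2, R3, (2, 3))
(1, 3, R3, (2, 3))
(2, 0, R4, (0, 1))
(2, 0, R7, (1,))
(3, 0, R2, (1, 3))
(3, 0, R3, (2, 3))
(3, 1, R3, (2, 3))
(3, 2, R3, (2, 3))
(3, 3, R3, (2, 3))
(4, 0, R2, (0, 3))
(4, 0, R2, (2, 3))
(4, 0, R3, (2, 3))
(4, 0, R4, (0, 2))
(4, 0, R7, (3,))
(4, 1, R3, (2, 3))
(4, 2, R3, (2, 3))
(4, 3, R3, (2, 3))
(5, 0, R2, (1, 3))
(5, 0, R4, (0, 2))
(6, 0, R2, (0, 3))
(6, 0, R3, (2, 3))
(6, 0, R8, (0, 3))
(6, 1, R3, (2, 3))
(6, 2, R3, (2, 3))
(6, 3, R3, (2, 3))
(7, 0, R2, (0, 1))
(7, 0, R2, (0, 2))
(7, 0, R2, (1, 2))
(7, 0, R3, (2, 3))
(7, 0, R7, (2,))
(7, 1, R3, (2, 3))
(7, 2, R3, (2, 3))
(7, 3, R3, (2, 3))
(7, 3, R6, (0, 3))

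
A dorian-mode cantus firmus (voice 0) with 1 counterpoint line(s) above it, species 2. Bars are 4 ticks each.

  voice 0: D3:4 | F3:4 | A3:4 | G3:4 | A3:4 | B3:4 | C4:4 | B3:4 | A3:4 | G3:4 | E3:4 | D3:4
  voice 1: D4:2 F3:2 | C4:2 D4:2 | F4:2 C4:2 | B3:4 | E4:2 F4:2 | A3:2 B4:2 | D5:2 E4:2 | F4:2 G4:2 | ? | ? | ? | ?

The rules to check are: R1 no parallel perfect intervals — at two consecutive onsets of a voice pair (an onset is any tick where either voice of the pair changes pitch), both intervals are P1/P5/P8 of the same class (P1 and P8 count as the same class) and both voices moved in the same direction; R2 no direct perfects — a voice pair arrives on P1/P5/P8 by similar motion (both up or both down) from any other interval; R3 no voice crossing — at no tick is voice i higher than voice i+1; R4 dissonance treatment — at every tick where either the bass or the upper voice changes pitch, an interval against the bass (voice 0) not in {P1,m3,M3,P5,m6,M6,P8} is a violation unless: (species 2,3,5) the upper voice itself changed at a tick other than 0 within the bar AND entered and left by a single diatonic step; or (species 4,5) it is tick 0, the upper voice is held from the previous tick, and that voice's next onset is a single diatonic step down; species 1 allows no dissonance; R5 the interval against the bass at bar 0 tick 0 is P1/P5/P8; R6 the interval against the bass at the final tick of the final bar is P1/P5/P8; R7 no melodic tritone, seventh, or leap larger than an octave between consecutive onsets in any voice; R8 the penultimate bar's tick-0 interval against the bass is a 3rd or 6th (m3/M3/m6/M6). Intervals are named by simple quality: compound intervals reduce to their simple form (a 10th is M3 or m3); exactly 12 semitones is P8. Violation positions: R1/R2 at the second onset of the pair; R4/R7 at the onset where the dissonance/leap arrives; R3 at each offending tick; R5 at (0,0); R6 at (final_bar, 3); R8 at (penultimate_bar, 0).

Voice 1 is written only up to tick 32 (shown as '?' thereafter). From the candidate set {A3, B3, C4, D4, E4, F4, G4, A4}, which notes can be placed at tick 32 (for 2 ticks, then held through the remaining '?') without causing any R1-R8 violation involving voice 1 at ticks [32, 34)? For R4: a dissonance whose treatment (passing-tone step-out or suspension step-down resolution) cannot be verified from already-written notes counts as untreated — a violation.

A3: violates R2,R7
B3: violates R4
C4: legal
D4: violates R4
E4: violates R2
F4: legal
G4: violates R4
A4: legal

{A4, C4, F4}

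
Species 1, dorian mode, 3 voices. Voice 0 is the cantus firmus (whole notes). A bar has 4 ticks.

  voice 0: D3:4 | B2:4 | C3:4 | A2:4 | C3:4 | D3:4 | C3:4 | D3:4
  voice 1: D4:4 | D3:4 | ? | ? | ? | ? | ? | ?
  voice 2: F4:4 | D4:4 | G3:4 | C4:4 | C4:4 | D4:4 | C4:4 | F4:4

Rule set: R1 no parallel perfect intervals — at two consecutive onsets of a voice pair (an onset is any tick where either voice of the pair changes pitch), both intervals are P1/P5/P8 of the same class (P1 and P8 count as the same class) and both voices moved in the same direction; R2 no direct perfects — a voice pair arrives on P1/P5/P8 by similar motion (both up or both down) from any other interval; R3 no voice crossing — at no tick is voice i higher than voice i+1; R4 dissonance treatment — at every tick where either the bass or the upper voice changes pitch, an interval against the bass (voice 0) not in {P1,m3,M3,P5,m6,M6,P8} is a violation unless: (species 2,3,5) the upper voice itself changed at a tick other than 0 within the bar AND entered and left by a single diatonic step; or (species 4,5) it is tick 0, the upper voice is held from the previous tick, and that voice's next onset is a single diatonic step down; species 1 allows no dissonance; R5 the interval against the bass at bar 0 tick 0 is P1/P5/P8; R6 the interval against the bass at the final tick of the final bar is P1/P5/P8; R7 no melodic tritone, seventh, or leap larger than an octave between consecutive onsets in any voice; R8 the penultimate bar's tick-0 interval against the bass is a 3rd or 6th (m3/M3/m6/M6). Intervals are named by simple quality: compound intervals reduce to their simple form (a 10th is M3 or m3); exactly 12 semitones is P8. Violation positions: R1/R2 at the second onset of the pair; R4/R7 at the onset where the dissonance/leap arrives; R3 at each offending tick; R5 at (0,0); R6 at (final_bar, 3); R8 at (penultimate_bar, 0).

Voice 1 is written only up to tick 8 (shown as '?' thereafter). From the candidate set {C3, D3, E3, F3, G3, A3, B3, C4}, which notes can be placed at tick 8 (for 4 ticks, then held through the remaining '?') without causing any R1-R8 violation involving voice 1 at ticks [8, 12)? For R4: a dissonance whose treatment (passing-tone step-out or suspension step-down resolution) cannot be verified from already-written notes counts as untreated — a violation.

C3: violates R2
D3: violates R4
E3: legal
F3: violates R4
G3: violates R2
A3: violates R3
B3: violates R3,R4
C4: violates R2,R3,R7

{E3}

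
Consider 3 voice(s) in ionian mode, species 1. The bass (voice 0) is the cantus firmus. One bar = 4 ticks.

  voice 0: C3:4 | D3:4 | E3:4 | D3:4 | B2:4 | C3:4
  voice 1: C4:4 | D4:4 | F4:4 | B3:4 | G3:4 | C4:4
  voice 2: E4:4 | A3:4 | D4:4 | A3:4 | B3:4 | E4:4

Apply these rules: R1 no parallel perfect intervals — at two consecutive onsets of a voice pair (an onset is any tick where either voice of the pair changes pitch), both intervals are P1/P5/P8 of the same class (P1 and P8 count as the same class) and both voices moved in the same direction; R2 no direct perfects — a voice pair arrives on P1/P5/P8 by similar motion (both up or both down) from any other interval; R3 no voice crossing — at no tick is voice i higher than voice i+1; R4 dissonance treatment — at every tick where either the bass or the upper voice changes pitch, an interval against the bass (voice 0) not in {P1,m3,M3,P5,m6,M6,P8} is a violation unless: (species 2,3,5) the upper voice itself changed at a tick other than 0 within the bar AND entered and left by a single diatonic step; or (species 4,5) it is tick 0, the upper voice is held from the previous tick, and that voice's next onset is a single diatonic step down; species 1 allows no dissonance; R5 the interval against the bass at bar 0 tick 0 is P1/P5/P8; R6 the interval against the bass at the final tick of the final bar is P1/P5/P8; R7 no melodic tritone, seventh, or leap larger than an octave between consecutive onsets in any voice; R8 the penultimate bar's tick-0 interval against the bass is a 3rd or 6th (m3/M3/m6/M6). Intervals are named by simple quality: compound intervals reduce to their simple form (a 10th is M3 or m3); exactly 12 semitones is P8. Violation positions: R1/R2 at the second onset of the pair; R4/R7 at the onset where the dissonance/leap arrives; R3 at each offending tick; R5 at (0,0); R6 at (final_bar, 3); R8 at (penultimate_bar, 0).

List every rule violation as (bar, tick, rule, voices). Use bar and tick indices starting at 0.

bar 0: v0=C3 v1=C4 v2=E4 downbeat M3
bar 1: v0=D3 v1=D4 v2=A3 downbeat P5
bar 2: v0=E3 v1=F4 v2=D4 downbeat m7
bar 3: v0=D3 v1=B3 v2=A3 downbeat P5
bar 4: v0=B2 v1=G3 v2=B3 downbeat P8
bar 5: v0=C3 v1=C4 v2=E4 downbeat M3
  -> R5 @ bar 0 tick 0 v(0, 2): opens on M3
  -> R1 @ bar 1 tick 0 v(0, 1): C3/C4 P8 -> D3/D4 P8 similar
  -> R3 @ bar 1 tick 0 v(1, 2): D4 above A3
  -> R3 @ bar 1 tick 1 v(1, 2): D4 above A3
  -> R3 @ bar 1 tick 2 v(1, 2): D4 above A3
  -> R3 @ bar 1 tick 3 v(1, 2): D4 above A3
  -> R3 @ bar 2 tick 0 v(1, 2): F4 above D4
  -> R4 @ bar 2 tick 0 v(0, 1): E3/F4 m2 untreated
  -> R4 @ bar 2 tick 0 v(0, 2): E3/D4 m7 untreated
  -> R3 @ bar 2 tick 1 v(1, 2): F4 above D4
  -> R3 @ bar 2 tick 2 v(1, 2): F4 above D4
  -> R3 @ bar 2 tick 3 v(1, 2): F4 above D4
  -> R2 @ bar 3 tick 0 v(0, 2): E3/D4 m7 -> D3/A3 P5 similar
  -> R3 @ bar 3 tick 0 v(1, 2): B3 above A3
  -> R7 @ bar 3 tick 0 v(1,): F4->B3 leap 6st
  -> R3 @ bar 3 tick 1 v(1, 2): B3 above A3
  -> R3 @ bar 3 tick 2 v(1, 2): B3 above A3
  -> R3 @ bar 3 tick 3 v(1, 2): B3 above A3
  -> R8 @ bar 4 tick 0 v(0, 2): penult P8 not 3rd/6th
  -> R2 @ bar 5 tick 0 v(0, 1): B2/G3 m6 -> C3/C4 P8 similar
  -> R6 @ bar 5 tick 3 v(0, 2): closes on M3

(0, 0, R5, (0, 2))
(1, 0, R1, (0, 1))
(1, 0, R3, (1, 2))
(1, 1, R3, (1, 2))
(1, 2, R3, (1, 2))
(1, 3, R3, (1, 2))
(2, 0, R3, (1, 2))
(2, 0, R4, (0, 1))
(2, 0, R4, (0, 2))
(2, 1, R3, (1, 2))
(2, 2, R3, (1, 2))
(2, 3, R3, (1, 2))
(3, 0, R2, (0, 2))
(3, 0, R3, (1, 2))
(3, 0, R7, (1,))
(3, 1, R3, (1, 2))
(3, 2, R3, (1, 2))
(3, 3, R3, (1, 2))
(4, 0, R8, (0, 2))
(5, 0, R2, (0, 1))
(5, 3, R6, (0, 2))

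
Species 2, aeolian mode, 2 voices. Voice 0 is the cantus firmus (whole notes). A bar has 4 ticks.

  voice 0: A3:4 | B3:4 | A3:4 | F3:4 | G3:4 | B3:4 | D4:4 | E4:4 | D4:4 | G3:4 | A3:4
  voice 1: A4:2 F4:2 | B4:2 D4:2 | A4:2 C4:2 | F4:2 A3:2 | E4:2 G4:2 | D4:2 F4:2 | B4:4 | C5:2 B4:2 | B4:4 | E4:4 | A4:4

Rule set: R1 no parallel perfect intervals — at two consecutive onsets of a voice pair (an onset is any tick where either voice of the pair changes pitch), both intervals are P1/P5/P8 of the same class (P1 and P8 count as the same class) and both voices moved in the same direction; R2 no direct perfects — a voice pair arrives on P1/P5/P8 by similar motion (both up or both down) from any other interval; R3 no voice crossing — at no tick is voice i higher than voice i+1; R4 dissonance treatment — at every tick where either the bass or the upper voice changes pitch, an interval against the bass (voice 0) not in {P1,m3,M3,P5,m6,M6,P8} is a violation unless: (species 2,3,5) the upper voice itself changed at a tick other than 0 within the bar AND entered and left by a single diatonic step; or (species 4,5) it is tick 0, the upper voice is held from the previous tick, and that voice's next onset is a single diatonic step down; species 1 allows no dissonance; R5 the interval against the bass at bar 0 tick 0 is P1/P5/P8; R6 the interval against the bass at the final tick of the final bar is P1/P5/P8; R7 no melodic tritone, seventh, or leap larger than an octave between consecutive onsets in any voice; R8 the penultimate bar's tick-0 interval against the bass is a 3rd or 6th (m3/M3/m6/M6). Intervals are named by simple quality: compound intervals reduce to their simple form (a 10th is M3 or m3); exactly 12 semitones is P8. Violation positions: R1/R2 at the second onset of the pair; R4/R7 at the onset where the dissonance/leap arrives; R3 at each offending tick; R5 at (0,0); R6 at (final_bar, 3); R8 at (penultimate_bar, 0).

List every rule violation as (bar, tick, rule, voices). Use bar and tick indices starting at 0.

bar 0: v0=A3 v1=A4 downbeat P8
bar 1: v0=B3 v1=B4 downbeat P8
bar 2: v0=A3 v1=A4 downbeat P8
bar 3: v0=F3 v1=F4 downbeat P8
bar 4: v0=G3 v1=E4 downbeat M6
bar 5: v0=B3 v1=D4 downbeat m3
bar 6: v0=D4 v1=B4 downbeat M6
bar 7: v0=E4 v1=C5 downbeat m6
bar 8: v0=D4 v1=B4 downbeat M6
bar 9: v0=G3 v1=E4 downbeat M6
bar 10: v0=A3 v1=A4 downbeat P8
  -> R2 @ bar 1 tick 0 v(0, 1): A3/F4 m6 -> B3/B4 P8 similar
  -> R7 @ bar 1 tick 0 v(1,): F4->B4 leap 6st
  -> R4 @ bar 5 tick 2 v(0, 1): B3/F4 TT untreated
  -> R7 @ bar 6 tick 0 v(1,): F4->B4 leap 6st
  -> R2 @ bar 10 tick 0 v(0, 1): G3/E4 M6 -> A3/A4 P8 similar

(1, 0, R2, (0, 1))
(1, 0, R7, (1,))
(5, 2, R4, (0, 1))
(6, 0, R7, (1,))
(10, 0, R2, (0, 1))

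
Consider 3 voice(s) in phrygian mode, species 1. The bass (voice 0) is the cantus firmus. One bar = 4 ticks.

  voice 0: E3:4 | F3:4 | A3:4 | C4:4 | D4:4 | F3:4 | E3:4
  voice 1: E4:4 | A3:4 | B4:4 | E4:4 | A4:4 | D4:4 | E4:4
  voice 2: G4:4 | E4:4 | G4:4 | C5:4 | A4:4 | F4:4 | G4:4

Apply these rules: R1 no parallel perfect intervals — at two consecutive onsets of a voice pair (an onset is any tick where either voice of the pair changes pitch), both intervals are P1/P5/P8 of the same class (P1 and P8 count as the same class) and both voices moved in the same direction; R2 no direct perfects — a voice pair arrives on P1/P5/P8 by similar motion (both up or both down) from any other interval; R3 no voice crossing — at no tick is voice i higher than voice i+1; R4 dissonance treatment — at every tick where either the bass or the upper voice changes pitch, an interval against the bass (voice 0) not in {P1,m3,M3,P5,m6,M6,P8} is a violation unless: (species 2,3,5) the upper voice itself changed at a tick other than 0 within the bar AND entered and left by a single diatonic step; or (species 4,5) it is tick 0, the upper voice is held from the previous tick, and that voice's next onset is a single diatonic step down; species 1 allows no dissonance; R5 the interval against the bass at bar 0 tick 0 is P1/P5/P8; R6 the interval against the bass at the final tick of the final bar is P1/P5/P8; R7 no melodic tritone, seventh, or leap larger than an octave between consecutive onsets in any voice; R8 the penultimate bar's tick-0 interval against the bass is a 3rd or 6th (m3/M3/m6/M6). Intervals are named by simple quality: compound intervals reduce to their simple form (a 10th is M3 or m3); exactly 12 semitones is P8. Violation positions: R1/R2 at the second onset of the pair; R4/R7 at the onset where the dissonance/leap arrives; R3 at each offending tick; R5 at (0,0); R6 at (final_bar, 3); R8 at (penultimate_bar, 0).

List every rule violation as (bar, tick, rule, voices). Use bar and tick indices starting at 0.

bar 0: v0=E3 v1=E4 v2=G4 downbeat m3
bar 1: v0=F3 v1=A3 v2=E4 downbeat M7
bar 2: v0=A3 v1=B4 v2=G4 downbeat m7
bar 3: v0=C4 v1=E4 v2=C5 downbeat P8
bar 4: v0=D4 v1=A4 v2=A4 downbeat P5
bar 5: v0=F3 v1=D4 v2=F4 downbeat P8
bar 6: v0=E3 v1=E4 v2=G4 downbeat m3
  -> R5 @ bar 0 tick 0 v(0, 2): opens on m3
  -> R2 @ bar 1 tick 0 v(1, 2): E4/G4 m3 -> A3/E4 P5 similar
  -> R4 @ bar 1 tick 0 v(0, 2): F3/E4 M7 untreated
  -> R3 @ bar 2 tick 0 v(1, 2): B4 above G4
  -> R4 @ bar 2 tick 0 v(0, 1): A3/B4 M2 untreated
  -> R4 @ bar 2 tick 0 v(0, 2): A3/G4 m7 untreated
  -> R7 @ bar 2 tick 0 v(1,): A3->B4 leap 14st
  -> R3 @ bar 2 tick 1 v(1, 2): B4 above G4
  -> R3 @ bar 2 tick 2 v(1, 2): B4 above G4
  -> R3 @ bar 2 tick 3 v(1, 2): B4 above G4
  -> R2 @ bar 3 tick 0 v(0, 2): A3/G4 m7 -> C4/C5 P8 similar
  -> R2 @ bar 4 tick 0 v(0, 1): C4/E4 M3 -> D4/A4 P5 similar
  -> R2 @ bar 5 tick 0 v(0, 2): D4/A4 P5 -> F3/F4 P8 similar
  -> R8 @ bar 5 tick 0 v(0, 2): penult P8 not 3rd/6th
  -> R6 @ bar 6 tick 3 v(0, 2): closes on m3

(0, 0, R5, (0, 2))
(1, 0, R2, (1, 2))
(1, 0, R4, (0, 2))
(2, 0, R3, (1, 2))
(2, 0, R4, (0, 1))
(2, 0, R4, (0, 2))
(2, 0, R7, (1,))
(2, 1, R3, (1, 2))
(2, 2, R3, (1, 2))
(2, 3, R3, (1, 2))
(3, 0, R2, (0, 2))
(4, 0, R2, (0, 1))
(5, 0, R2, (0, 2))
(5, 0, R8, (0, 2))
(6, 3, R6, (0, 2))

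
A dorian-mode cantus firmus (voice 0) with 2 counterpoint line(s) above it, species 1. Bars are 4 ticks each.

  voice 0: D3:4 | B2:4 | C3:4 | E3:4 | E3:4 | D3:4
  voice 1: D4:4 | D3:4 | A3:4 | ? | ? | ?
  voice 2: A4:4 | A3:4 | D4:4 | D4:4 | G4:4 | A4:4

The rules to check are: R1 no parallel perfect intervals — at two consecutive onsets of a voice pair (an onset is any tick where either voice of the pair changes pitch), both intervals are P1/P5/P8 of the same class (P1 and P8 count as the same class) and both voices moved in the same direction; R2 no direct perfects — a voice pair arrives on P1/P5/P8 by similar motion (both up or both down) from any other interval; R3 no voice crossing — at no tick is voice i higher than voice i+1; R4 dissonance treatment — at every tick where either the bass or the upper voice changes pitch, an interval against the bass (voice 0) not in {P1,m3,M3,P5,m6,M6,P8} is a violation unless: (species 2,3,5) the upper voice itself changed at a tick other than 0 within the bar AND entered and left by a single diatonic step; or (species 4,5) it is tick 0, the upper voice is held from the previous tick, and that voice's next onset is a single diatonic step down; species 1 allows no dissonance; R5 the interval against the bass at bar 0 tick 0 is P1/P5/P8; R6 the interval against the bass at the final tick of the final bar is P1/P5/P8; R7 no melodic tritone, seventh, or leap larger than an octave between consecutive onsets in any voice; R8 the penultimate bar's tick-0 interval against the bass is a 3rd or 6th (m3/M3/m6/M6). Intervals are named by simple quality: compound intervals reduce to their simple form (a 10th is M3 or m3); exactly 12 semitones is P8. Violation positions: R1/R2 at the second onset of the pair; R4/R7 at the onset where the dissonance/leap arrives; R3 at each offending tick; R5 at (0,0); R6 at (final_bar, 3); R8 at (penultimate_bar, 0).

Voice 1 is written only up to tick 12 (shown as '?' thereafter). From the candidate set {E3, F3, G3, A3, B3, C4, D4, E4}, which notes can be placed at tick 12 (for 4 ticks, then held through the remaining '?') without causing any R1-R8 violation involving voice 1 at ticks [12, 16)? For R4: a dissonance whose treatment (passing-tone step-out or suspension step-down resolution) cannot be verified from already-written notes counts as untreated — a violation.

E3: legal
F3: violates R4
G3: legal
A3: violates R4
B3: violates R2
C4: legal
D4: violates R4
E4: violates R2,R3

{C4, E3, G3}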